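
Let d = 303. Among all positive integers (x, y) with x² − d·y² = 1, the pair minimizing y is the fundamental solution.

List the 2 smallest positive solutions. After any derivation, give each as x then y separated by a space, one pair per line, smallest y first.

2524 145
12741151 731960

√303 = [17; 2,2,5,2,2,34, …], period ℓ=6 (even) → k=5
k=0  a_k=17  p_k/q_k = 17/1
k=1  a_k=2  p_k/q_k = 35/2
k=2  a_k=2  p_k/q_k = 87/5
…
k=4  a_k=2  p_k/q_k = 1027/59
k=5  a_k=2  p_k/q_k = 2524/145
→ (2524, 145).  Check: 2524²=6370576, 303·145²=6370575, difference 1.
n=2: (2524,145)∘(2524,145) = (2524·2524+303·145·145, 2524·145+145·2524) = (12741151,731960)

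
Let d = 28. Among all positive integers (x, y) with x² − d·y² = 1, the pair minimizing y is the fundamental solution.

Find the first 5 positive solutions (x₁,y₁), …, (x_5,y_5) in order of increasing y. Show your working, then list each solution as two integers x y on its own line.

d=28: √d = [5; 3,2,3,10] (ℓ=4, even), read p_3/q_3
k=0  a_k=5  p_k/q_k = 5/1
k=1  a_k=3  p_k/q_k = 16/3
k=2  a_k=2  p_k/q_k = 37/7
k=3  a_k=3  p_k/q_k = 127/24
fundamental: x₁=127, y₁=24  (since 16129 − 28·576 = 1)
(x_2, y_2) = (127·127 + 28·24·24, 127·24 + 24·127) = (32257, 6096)
(x_3, y_3) = (127·32257 + 28·24·6096, 127·6096 + 24·32257) = (8193151, 1548360)
(x_4, y_4) = (127·8193151 + 28·24·1548360, 127·1548360 + 24·8193151) = (2081028097, 393277344)
(x_5, y_5) = (127·2081028097 + 28·24·393277344, 127·393277344 + 24·2081028097) = (528572943487, 99890897016)

127 24
32257 6096
8193151 1548360
2081028097 393277344
528572943487 99890897016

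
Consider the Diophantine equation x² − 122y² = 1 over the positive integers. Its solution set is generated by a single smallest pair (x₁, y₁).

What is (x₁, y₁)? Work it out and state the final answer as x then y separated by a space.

243 22

√122 → a₀=11, period (22); ℓ=1 odd so k=1
step 0: (11, 1)  from 11·(1,0) + (0,1)
step 1: (243, 22)  from 22·(11,1) + (1,0)
(x₁, y₁) = (243, 22);  243² − 122·22² = 1 ✓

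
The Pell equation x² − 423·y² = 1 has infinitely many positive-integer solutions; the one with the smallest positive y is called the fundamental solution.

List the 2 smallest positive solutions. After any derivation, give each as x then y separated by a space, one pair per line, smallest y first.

4607 224
42448897 2063936

[20; 1,1,3,4,3,1,1,40] for √423; ℓ=8 ⇒ convergent index 7
k=0  a_k=20  p_k/q_k = 20/1
…
k=5  a_k=3  p_k/q_k = 1995/97
k=6  a_k=1  p_k/q_k = 2612/127
k=7  a_k=1  p_k/q_k = 4607/224
(x₁, y₁) = (4607, 224);  4607² − 423·224² = 1 ✓
k=2:  x_2 = 4607·4607+423·224·224 = 42448897,  y_2 = 4607·224+224·4607 = 2063936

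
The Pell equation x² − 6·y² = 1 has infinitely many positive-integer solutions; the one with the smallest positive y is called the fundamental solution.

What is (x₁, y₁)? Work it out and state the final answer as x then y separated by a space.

[2; 2,4] for √6; ℓ=2 ⇒ convergent index 1
i=0: a=2 ⇒ p=2, q=1
i=1: a=2 ⇒ p=5, q=2
(x₁, y₁) = (5, 2);  5² − 6·2² = 1 ✓

5 2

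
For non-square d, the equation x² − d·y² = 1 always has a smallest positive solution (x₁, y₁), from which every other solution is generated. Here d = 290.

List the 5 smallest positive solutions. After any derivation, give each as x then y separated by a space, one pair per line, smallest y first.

[17; 34] for √290; ℓ=1 ⇒ convergent index 1
a_0=17:  p_0=17·1+0=17,  q_0=17·0+1=1
a_1=34:  p_1=34·17+1=579,  q_1=34·1+0=34
fundamental: x₁=579, y₁=34  (since 335241 − 290·1156 = 1)
(579+34√290)^2 = 670481 + 39372√290
(579+34√290)^3 = 776416419 + 45592742√290
(579+34√290)^4 = 899089542721 + 52796355864√290
(579+34√290)^5 = 1041144914054499 + 61138134497770√290

579 34
670481 39372
776416419 45592742
899089542721 52796355864
1041144914054499 61138134497770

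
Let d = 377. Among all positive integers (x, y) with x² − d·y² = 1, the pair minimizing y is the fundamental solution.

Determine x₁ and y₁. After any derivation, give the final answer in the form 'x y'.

[19; 2,2,2,38] for √377; ℓ=4 ⇒ convergent index 3
a_0=19:  p_0=19·1+0=19,  q_0=19·0+1=1
…
a_2=2:  p_2=2·39+19=97,  q_2=2·2+1=5
a_3=2:  p_3=2·97+39=233,  q_3=2·5+2=12
(x₁, y₁) = (233, 12);  233² − 377·12² = 1 ✓

233 12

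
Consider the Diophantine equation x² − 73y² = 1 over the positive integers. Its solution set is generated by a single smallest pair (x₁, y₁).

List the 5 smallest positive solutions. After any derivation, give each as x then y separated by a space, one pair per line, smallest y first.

√73 → a₀=8, period (1,1,5,5,1,1,16); ℓ=7 odd so k=13
i=0: a=8 ⇒ p=8, q=1
i=1: a=1 ⇒ p=9, q=1
i=2: a=1 ⇒ p=17, q=2
…
i=4: a=5 ⇒ p=487, q=57
…
i=6: a=1 ⇒ p=1068, q=125
…
i=8: a=1 ⇒ p=18737, q=2193
…
i=10: a=5 ⇒ p=200767, q=23498
i=11: a=5 ⇒ p=1040241, q=121751
i=12: a=1 ⇒ p=1241008, q=145249
i=13: a=1 ⇒ p=2281249, q=267000
fundamental: x₁=2281249, y₁=267000  (since 5204097000001 − 73·71289000000 = 1)
(2281249+267000√73)^2 = 10408194000001 + 1218186966000√73
(2281249+267000√73)^3 = 47487364308614281249 + 5557975596000801000√73
(2281249+267000√73)^4 = 216661004683313632776000001 + 25358252540801244373932000√73
(2281249+267000√73)^5 = 988515400545561595548925838281249 + 115696976500895037877980001335000√73

2281249 267000
10408194000001 1218186966000
47487364308614281249 5557975596000801000
216661004683313632776000001 25358252540801244373932000
988515400545561595548925838281249 115696976500895037877980001335000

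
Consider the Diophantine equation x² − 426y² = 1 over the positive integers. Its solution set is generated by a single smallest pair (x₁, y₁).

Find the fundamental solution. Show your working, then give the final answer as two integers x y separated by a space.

88751 4300

√426 → a₀=20, period (1,1,1,3,2,6,2,3,1,1,1,40); ℓ=12 even so k=11
k=0  a_k=20  p_k/q_k = 20/1
k=1  a_k=1  p_k/q_k = 21/1
…
k=5  a_k=2  p_k/q_k = 516/25
k=6  a_k=6  p_k/q_k = 3323/161
…
k=8  a_k=3  p_k/q_k = 24809/1202
…
k=10  a_k=1  p_k/q_k = 56780/2751
k=11  a_k=1  p_k/q_k = 88751/4300
fundamental: x₁=88751, y₁=4300  (since 7876740001 − 426·18490000 = 1)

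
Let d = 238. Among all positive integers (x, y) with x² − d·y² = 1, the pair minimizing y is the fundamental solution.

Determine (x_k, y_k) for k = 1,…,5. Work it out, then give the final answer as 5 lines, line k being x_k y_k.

11663 756
272051137 17634456
6345864809999 411341319900
148023642285985537 9594947610352944
3452799473617033826063 223811747547751451844

d=238: √d = [15; 2,2,1,14,1,2,2,30] (ℓ=8, even), read p_7/q_7
i=0: a=15 ⇒ p=15, q=1
…
i=6: a=2 ⇒ p=4983, q=323
i=7: a=2 ⇒ p=11663, q=756
fundamental: x₁=11663, y₁=756  (since 136025569 − 238·571536 = 1)
(11663+756√238)^2 = 272051137 + 17634456√238
(11663+756√238)^3 = 6345864809999 + 411341319900√238
(11663+756√238)^4 = 148023642285985537 + 9594947610352944√238
(11663+756√238)^5 = 3452799473617033826063 + 223811747547751451844√238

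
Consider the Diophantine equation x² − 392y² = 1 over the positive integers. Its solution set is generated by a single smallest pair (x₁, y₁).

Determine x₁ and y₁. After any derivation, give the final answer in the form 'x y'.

√392 = [19; 1,3,1,38, …], period ℓ=4 (even) → k=3
i=0: a=19 ⇒ p=19, q=1
i=1: a=1 ⇒ p=20, q=1
i=2: a=3 ⇒ p=79, q=4
i=3: a=1 ⇒ p=99, q=5
→ (99, 5).  Check: 99²=9801, 392·5²=9800, difference 1.

99 5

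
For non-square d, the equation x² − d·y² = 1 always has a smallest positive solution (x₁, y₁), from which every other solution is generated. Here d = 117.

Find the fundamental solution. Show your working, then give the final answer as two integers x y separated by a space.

649 60

√117 → a₀=10, period (1,4,2,4,1,20); ℓ=6 even so k=5
i=0: a=10 ⇒ p=10, q=1
i=1: a=1 ⇒ p=11, q=1
i=2: a=4 ⇒ p=54, q=5
…
i=4: a=4 ⇒ p=530, q=49
i=5: a=1 ⇒ p=649, q=60
(x₁, y₁) = (649, 60);  649² − 117·60² = 1 ✓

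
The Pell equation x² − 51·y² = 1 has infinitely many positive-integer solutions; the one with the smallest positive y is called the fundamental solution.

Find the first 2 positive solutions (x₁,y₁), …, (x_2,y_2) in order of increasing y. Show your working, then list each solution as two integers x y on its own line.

√51 → a₀=7, period (7,14); ℓ=2 even so k=1
a_0=7:  p_0=7·1+0=7,  q_0=7·0+1=1
a_1=7:  p_1=7·7+1=50,  q_1=7·1+0=7
fundamental: x₁=50, y₁=7  (since 2500 − 51·49 = 1)
k=2:  x_2 = 50·50+51·7·7 = 4999,  y_2 = 50·7+7·50 = 700

50 7
4999 700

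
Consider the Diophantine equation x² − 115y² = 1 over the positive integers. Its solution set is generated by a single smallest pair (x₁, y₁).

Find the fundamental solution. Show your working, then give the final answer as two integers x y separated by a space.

1126 105

[10; 1,2,1,1,1,1,1,2,1,20] for √115; ℓ=10 ⇒ convergent index 9
i=0: a=10 ⇒ p=10, q=1
i=1: a=1 ⇒ p=11, q=1
i=2: a=2 ⇒ p=32, q=3
…
i=4: a=1 ⇒ p=75, q=7
i=5: a=1 ⇒ p=118, q=11
i=6: a=1 ⇒ p=193, q=18
i=7: a=1 ⇒ p=311, q=29
i=8: a=2 ⇒ p=815, q=76
i=9: a=1 ⇒ p=1126, q=105
→ (1126, 105).  Check: 1126²=1267876, 115·105²=1267875, difference 1.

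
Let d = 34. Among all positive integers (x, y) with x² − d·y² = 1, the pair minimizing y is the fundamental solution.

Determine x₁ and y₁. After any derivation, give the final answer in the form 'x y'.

35 6

[5; 1,4,1,10] for √34; ℓ=4 ⇒ convergent index 3
k=0  a_k=5  p_k/q_k = 5/1
k=1  a_k=1  p_k/q_k = 6/1
k=2  a_k=4  p_k/q_k = 29/5
k=3  a_k=1  p_k/q_k = 35/6
fundamental: x₁=35, y₁=6  (since 1225 − 34·36 = 1)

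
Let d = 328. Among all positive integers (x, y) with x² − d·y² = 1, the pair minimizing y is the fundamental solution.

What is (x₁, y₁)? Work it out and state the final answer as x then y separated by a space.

163 9

d=328: √d = [18; 9,36] (ℓ=2, even), read p_1/q_1
i=0: a=18 ⇒ p=18, q=1
i=1: a=9 ⇒ p=163, q=9
→ (163, 9).  Check: 163²=26569, 328·9²=26568, difference 1.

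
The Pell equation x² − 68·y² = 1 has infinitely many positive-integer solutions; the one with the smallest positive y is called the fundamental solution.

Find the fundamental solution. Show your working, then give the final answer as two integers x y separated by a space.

√68 → a₀=8, period (4,16); ℓ=2 even so k=1
step 0: (8, 1)  from 8·(1,0) + (0,1)
step 1: (33, 4)  from 4·(8,1) + (1,0)
(x₁, y₁) = (33, 4);  33² − 68·4² = 1 ✓

33 4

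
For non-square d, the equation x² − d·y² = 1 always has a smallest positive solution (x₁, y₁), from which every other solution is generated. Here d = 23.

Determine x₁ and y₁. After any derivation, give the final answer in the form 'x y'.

24 5

√23 = [4; 1,3,1,8, …], period ℓ=4 (even) → k=3
step 0: (4, 1)  from 4·(1,0) + (0,1)
…
step 2: (19, 4)  from 3·(5,1) + (4,1)
step 3: (24, 5)  from 1·(19,4) + (5,1)
(x₁, y₁) = (24, 5);  24² − 23·5² = 1 ✓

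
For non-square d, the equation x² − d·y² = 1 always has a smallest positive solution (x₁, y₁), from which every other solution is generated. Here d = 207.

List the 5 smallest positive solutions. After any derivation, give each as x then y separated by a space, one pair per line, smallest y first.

1151 80
2649601 184160
6099380351 423936240
14040770918401 975901040320
32321848554778751 2246523770880400

d=207: √d = [14; 2,1,1,2,1,1,2,28] (ℓ=8, even), read p_7/q_7
k=0  a_k=14  p_k/q_k = 14/1
k=1  a_k=2  p_k/q_k = 29/2
…
k=5  a_k=1  p_k/q_k = 259/18
k=6  a_k=1  p_k/q_k = 446/31
k=7  a_k=2  p_k/q_k = 1151/80
fundamental: x₁=1151, y₁=80  (since 1324801 − 207·6400 = 1)
(x_2, y_2) = (1151·1151 + 207·80·80, 1151·80 + 80·1151) = (2649601, 184160)
(x_3, y_3) = (1151·2649601 + 207·80·184160, 1151·184160 + 80·2649601) = (6099380351, 423936240)
(x_4, y_4) = (1151·6099380351 + 207·80·423936240, 1151·423936240 + 80·6099380351) = (14040770918401, 975901040320)
(x_5, y_5) = (1151·14040770918401 + 207·80·975901040320, 1151·975901040320 + 80·14040770918401) = (32321848554778751, 2246523770880400)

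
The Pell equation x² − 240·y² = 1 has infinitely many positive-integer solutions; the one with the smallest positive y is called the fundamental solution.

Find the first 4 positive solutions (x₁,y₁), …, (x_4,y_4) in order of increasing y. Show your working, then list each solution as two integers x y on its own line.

√240 = [15; 2,30, …], period ℓ=2 (even) → k=1
i=0: a=15 ⇒ p=15, q=1
i=1: a=2 ⇒ p=31, q=2
(x₁, y₁) = (31, 2);  31² − 240·2² = 1 ✓
(x_2, y_2) = (31·31 + 240·2·2, 31·2 + 2·31) = (1921, 124)
(x_3, y_3) = (31·1921 + 240·2·124, 31·124 + 2·1921) = (119071, 7686)
(x_4, y_4) = (31·119071 + 240·2·7686, 31·7686 + 2·119071) = (7380481, 476408)

31 2
1921 124
119071 7686
7380481 476408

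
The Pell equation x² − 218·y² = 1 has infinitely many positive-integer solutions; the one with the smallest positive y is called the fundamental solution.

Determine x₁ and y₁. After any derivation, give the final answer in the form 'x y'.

126003 8534

√218 = [14; 1,3,3,1,28, …], period ℓ=5 (odd) → k=9
k=0  a_k=14  p_k/q_k = 14/1
k=1  a_k=1  p_k/q_k = 15/1
…
k=3  a_k=3  p_k/q_k = 192/13
k=4  a_k=1  p_k/q_k = 251/17
…
k=7  a_k=3  p_k/q_k = 29633/2007
k=8  a_k=3  p_k/q_k = 96370/6527
k=9  a_k=1  p_k/q_k = 126003/8534
→ (126003, 8534).  Check: 126003²=15876756009, 218·8534²=15876756008, difference 1.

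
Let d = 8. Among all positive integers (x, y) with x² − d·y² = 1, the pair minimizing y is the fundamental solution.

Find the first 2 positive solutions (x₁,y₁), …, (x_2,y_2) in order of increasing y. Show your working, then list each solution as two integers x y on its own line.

3 1
17 6

√8 = [2; 1,4, …], period ℓ=2 (even) → k=1
a_0=2:  p_0=2·1+0=2,  q_0=2·0+1=1
a_1=1:  p_1=1·2+1=3,  q_1=1·1+0=1
(x₁, y₁) = (3, 1);  3² − 8·1² = 1 ✓
k=2:  x_2 = 3·3+8·1·1 = 17,  y_2 = 3·1+1·3 = 6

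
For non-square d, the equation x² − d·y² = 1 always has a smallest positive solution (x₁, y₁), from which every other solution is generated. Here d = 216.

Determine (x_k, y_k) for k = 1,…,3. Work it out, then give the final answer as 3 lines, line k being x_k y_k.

485 33
470449 32010
456335045 31049667

√216 → a₀=14, period (1,2,3,2,1,28); ℓ=6 even so k=5
k=0  a_k=14  p_k/q_k = 14/1
…
k=4  a_k=2  p_k/q_k = 338/23
k=5  a_k=1  p_k/q_k = 485/33
(x₁, y₁) = (485, 33);  485² − 216·33² = 1 ✓
(485+33√216)^2 = 470449 + 32010√216
(485+33√216)^3 = 456335045 + 31049667√216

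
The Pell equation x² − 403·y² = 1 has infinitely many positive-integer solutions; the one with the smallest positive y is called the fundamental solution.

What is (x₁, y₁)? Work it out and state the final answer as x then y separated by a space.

d=403: √d = [20; 13,2,1,3,1,3,1,2,13,40] (ℓ=10, even), read p_9/q_9
k=0  a_k=20  p_k/q_k = 20/1
…
k=4  a_k=3  p_k/q_k = 2951/147
k=5  a_k=1  p_k/q_k = 3754/187
k=6  a_k=3  p_k/q_k = 14213/708
…
k=8  a_k=2  p_k/q_k = 50147/2498
k=9  a_k=13  p_k/q_k = 669878/33369
(x₁, y₁) = (669878, 33369);  669878² − 403·33369² = 1 ✓

669878 33369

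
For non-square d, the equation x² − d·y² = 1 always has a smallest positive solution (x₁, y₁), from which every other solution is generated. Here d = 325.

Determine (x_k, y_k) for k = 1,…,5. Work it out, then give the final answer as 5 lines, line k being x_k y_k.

[18; 36] for √325; ℓ=1 ⇒ convergent index 1
a_0=18:  p_0=18·1+0=18,  q_0=18·0+1=1
a_1=36:  p_1=36·18+1=649,  q_1=36·1+0=36
→ (649, 36).  Check: 649²=421201, 325·36²=421200, difference 1.
(x_2, y_2) = (649·649 + 325·36·36, 649·36 + 36·649) = (842401, 46728)
(x_3, y_3) = (649·842401 + 325·36·46728, 649·46728 + 36·842401) = (1093435849, 60652908)
(x_4, y_4) = (649·1093435849 + 325·36·60652908, 649·60652908 + 36·1093435849) = (1419278889601, 78727427856)
(x_5, y_5) = (649·1419278889601 + 325·36·78727427856, 649·78727427856 + 36·1419278889601) = (1842222905266249, 102188140704180)

649 36
842401 46728
1093435849 60652908
1419278889601 78727427856
1842222905266249 102188140704180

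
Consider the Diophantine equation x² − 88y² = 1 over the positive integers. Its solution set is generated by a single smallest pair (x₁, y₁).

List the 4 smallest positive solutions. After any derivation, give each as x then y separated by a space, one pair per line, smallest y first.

197 21
77617 8274
30580901 3259935
12048797377 1284406116

[9; 2,1,1,1,2,18] for √88; ℓ=6 ⇒ convergent index 5
step 0: (9, 1)  from 9·(1,0) + (0,1)
…
step 4: (75, 8)  from 1·(47,5) + (28,3)
step 5: (197, 21)  from 2·(75,8) + (47,5)
(x₁, y₁) = (197, 21);  197² − 88·21² = 1 ✓
(197+21√88)^2 = 77617 + 8274√88
(197+21√88)^3 = 30580901 + 3259935√88
(197+21√88)^4 = 12048797377 + 1284406116√88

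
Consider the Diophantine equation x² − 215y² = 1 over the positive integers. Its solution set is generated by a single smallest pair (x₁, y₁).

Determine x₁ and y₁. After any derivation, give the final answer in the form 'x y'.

44 3

[14; 1,1,1,28] for √215; ℓ=4 ⇒ convergent index 3
i=0: a=14 ⇒ p=14, q=1
…
i=2: a=1 ⇒ p=29, q=2
i=3: a=1 ⇒ p=44, q=3
fundamental: x₁=44, y₁=3  (since 1936 − 215·9 = 1)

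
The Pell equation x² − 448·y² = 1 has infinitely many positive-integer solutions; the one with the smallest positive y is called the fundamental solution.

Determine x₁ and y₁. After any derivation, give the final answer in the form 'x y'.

127 6

√448 = [21; 6,42, …], period ℓ=2 (even) → k=1
i=0: a=21 ⇒ p=21, q=1
i=1: a=6 ⇒ p=127, q=6
fundamental: x₁=127, y₁=6  (since 16129 − 448·36 = 1)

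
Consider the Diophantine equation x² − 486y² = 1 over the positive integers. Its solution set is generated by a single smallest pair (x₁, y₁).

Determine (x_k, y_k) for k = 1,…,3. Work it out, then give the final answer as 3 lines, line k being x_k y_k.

√486 = [22; 22,44, …], period ℓ=2 (even) → k=1
step 0: (22, 1)  from 22·(1,0) + (0,1)
step 1: (485, 22)  from 22·(22,1) + (1,0)
→ (485, 22).  Check: 485²=235225, 486·22²=235224, difference 1.
n=2: (485,22)∘(485,22) = (485·485+486·22·22, 485·22+22·485) = (470449,21340)
n=3: (470449,21340)∘(485,22) = (485·470449+486·22·21340, 485·21340+22·470449) = (456335045,20699778)

485 22
470449 21340
456335045 20699778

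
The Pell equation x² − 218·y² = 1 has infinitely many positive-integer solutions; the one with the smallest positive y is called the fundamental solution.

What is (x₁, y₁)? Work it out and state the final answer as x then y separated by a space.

126003 8534

[14; 1,3,3,1,28] for √218; ℓ=5 ⇒ convergent index 9
a_0=14:  p_0=14·1+0=14,  q_0=14·0+1=1
a_1=1:  p_1=1·14+1=15,  q_1=1·1+0=1
…
a_6=1:  p_6=1·7220+251=7471,  q_6=1·489+17=506
a_7=3:  p_7=3·7471+7220=29633,  q_7=3·506+489=2007
a_8=3:  p_8=3·29633+7471=96370,  q_8=3·2007+506=6527
a_9=1:  p_9=1·96370+29633=126003,  q_9=1·6527+2007=8534
→ (126003, 8534).  Check: 126003²=15876756009, 218·8534²=15876756008, difference 1.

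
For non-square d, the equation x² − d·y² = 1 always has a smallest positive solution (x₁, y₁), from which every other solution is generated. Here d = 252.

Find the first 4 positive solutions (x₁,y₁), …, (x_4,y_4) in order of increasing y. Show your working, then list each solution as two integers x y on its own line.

127 8
32257 2032
8193151 516120
2081028097 131092448

√252 → a₀=15, period (1,6,1,30); ℓ=4 even so k=3
a_0=15:  p_0=15·1+0=15,  q_0=15·0+1=1
…
a_2=6:  p_2=6·16+15=111,  q_2=6·1+1=7
a_3=1:  p_3=1·111+16=127,  q_3=1·7+1=8
→ (127, 8).  Check: 127²=16129, 252·8²=16128, difference 1.
n=2: (127,8)∘(127,8) = (127·127+252·8·8, 127·8+8·127) = (32257,2032)
n=3: (32257,2032)∘(127,8) = (127·32257+252·8·2032, 127·2032+8·32257) = (8193151,516120)
n=4: (8193151,516120)∘(127,8) = (127·8193151+252·8·516120, 127·516120+8·8193151) = (2081028097,131092448)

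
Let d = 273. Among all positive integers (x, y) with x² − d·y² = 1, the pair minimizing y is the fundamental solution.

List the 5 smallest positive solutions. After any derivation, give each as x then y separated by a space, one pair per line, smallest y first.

d=273: √d = [16; 1,1,10,1,1,32] (ℓ=6, even), read p_5/q_5
a_0=16:  p_0=16·1+0=16,  q_0=16·0+1=1
a_1=1:  p_1=1·16+1=17,  q_1=1·1+0=1
…
a_3=10:  p_3=10·33+17=347,  q_3=10·2+1=21
a_4=1:  p_4=1·347+33=380,  q_4=1·21+2=23
a_5=1:  p_5=1·380+347=727,  q_5=1·23+21=44
→ (727, 44).  Check: 727²=528529, 273·44²=528528, difference 1.
(727+44√273)^2 = 1057057 + 63976√273
(727+44√273)^3 = 1536960151 + 93021060√273
(727+44√273)^4 = 2234739002497 + 135252557264√273
(727+44√273)^5 = 3249308972670487 + 196657125240796√273

727 44
1057057 63976
1536960151 93021060
2234739002497 135252557264
3249308972670487 196657125240796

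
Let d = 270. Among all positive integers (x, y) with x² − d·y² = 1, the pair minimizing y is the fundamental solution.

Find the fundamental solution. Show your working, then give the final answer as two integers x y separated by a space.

5291 322

√270 → a₀=16, period (2,3,6,3,2,32); ℓ=6 even so k=5
i=0: a=16 ⇒ p=16, q=1
…
i=4: a=3 ⇒ p=2284, q=139
i=5: a=2 ⇒ p=5291, q=322
fundamental: x₁=5291, y₁=322  (since 27994681 − 270·103684 = 1)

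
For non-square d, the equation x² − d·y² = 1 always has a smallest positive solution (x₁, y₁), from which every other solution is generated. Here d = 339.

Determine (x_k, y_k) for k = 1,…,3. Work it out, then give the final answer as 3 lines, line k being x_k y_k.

97970 5321
19196241799 1042596740
3761311617998090 204286405230279

d=339: √d = [18; 2,2,2,1,17,1,2,2,2,36] (ℓ=10, even), read p_9/q_9
k=0  a_k=18  p_k/q_k = 18/1
k=1  a_k=2  p_k/q_k = 37/2
k=2  a_k=2  p_k/q_k = 92/5
k=3  a_k=2  p_k/q_k = 221/12
k=4  a_k=1  p_k/q_k = 313/17
k=5  a_k=17  p_k/q_k = 5542/301
k=6  a_k=1  p_k/q_k = 5855/318
k=7  a_k=2  p_k/q_k = 17252/937
k=8  a_k=2  p_k/q_k = 40359/2192
k=9  a_k=2  p_k/q_k = 97970/5321
→ (97970, 5321).  Check: 97970²=9598120900, 339·5321²=9598120899, difference 1.
k=2:  x_2 = 97970·97970+339·5321·5321 = 19196241799,  y_2 = 97970·5321+5321·97970 = 1042596740
k=3:  x_3 = 97970·19196241799+339·5321·1042596740 = 3761311617998090,  y_3 = 97970·1042596740+5321·19196241799 = 204286405230279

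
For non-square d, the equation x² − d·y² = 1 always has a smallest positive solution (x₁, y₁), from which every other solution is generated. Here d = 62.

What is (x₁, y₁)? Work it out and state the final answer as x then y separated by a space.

√62 → a₀=7, period (1,6,1,14); ℓ=4 even so k=3
i=0: a=7 ⇒ p=7, q=1
…
i=2: a=6 ⇒ p=55, q=7
i=3: a=1 ⇒ p=63, q=8
(x₁, y₁) = (63, 8);  63² − 62·8² = 1 ✓

63 8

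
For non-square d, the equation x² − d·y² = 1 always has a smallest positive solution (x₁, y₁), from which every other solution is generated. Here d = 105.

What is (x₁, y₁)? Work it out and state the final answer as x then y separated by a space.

√105 → a₀=10, period (4,20); ℓ=2 even so k=1
a_0=10:  p_0=10·1+0=10,  q_0=10·0+1=1
a_1=4:  p_1=4·10+1=41,  q_1=4·1+0=4
fundamental: x₁=41, y₁=4  (since 1681 − 105·16 = 1)

41 4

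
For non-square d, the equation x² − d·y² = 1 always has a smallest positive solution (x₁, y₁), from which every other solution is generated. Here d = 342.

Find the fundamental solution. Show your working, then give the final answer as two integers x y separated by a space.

37 2

√342 → a₀=18, period (2,36); ℓ=2 even so k=1
step 0: (18, 1)  from 18·(1,0) + (0,1)
step 1: (37, 2)  from 2·(18,1) + (1,0)
fundamental: x₁=37, y₁=2  (since 1369 − 342·4 = 1)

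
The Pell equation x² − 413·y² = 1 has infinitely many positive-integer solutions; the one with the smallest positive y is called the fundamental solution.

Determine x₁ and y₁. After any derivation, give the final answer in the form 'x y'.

d=413: √d = [20; 3,9,1,4,1,9,3,40] (ℓ=8, even), read p_7/q_7
step 0: (20, 1)  from 20·(1,0) + (0,1)
step 1: (61, 3)  from 3·(20,1) + (1,0)
step 2: (569, 28)  from 9·(61,3) + (20,1)
step 3: (630, 31)  from 1·(569,28) + (61,3)
…
step 6: (36560, 1799)  from 9·(3719,183) + (3089,152)
step 7: (113399, 5580)  from 3·(36560,1799) + (3719,183)
(x₁, y₁) = (113399, 5580);  113399² − 413·5580² = 1 ✓

113399 5580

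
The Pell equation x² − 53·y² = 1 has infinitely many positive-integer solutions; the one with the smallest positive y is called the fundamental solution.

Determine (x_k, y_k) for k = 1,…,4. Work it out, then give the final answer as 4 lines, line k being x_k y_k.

d=53: √d = [7; 3,1,1,3,14] (ℓ=5, odd), read p_9/q_9
a_0=7:  p_0=7·1+0=7,  q_0=7·0+1=1
…
a_2=1:  p_2=1·22+7=29,  q_2=1·3+1=4
a_3=1:  p_3=1·29+22=51,  q_3=1·4+3=7
…
a_5=14:  p_5=14·182+51=2599,  q_5=14·25+7=357
a_6=3:  p_6=3·2599+182=7979,  q_6=3·357+25=1096
a_7=1:  p_7=1·7979+2599=10578,  q_7=1·1096+357=1453
a_8=1:  p_8=1·10578+7979=18557,  q_8=1·1453+1096=2549
a_9=3:  p_9=3·18557+10578=66249,  q_9=3·2549+1453=9100
fundamental: x₁=66249, y₁=9100  (since 4388930001 − 53·82810000 = 1)
k=2:  x_2 = 66249·66249+53·9100·9100 = 8777860001,  y_2 = 66249·9100+9100·66249 = 1205731800
k=3:  x_3 = 66249·8777860001+53·9100·1205731800 = 1163048894346249,  y_3 = 66249·1205731800+9100·8777860001 = 159757052027300
k=4:  x_4 = 66249·1163048894346249+53·9100·159757052027300 = 154101652394311440001,  y_4 = 66249·159757052027300+9100·1163048894346249 = 21167489878307463600

66249 9100
8777860001 1205731800
1163048894346249 159757052027300
154101652394311440001 21167489878307463600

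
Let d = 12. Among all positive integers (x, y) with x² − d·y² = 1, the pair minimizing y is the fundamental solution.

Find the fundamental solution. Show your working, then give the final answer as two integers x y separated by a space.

d=12: √d = [3; 2,6] (ℓ=2, even), read p_1/q_1
i=0: a=3 ⇒ p=3, q=1
i=1: a=2 ⇒ p=7, q=2
→ (7, 2).  Check: 7²=49, 12·2²=48, difference 1.

7 2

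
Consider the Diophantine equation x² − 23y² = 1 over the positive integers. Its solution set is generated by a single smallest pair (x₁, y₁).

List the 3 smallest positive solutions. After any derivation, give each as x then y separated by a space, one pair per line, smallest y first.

24 5
1151 240
55224 11515

d=23: √d = [4; 1,3,1,8] (ℓ=4, even), read p_3/q_3
k=0  a_k=4  p_k/q_k = 4/1
k=1  a_k=1  p_k/q_k = 5/1
k=2  a_k=3  p_k/q_k = 19/4
k=3  a_k=1  p_k/q_k = 24/5
→ (24, 5).  Check: 24²=576, 23·5²=575, difference 1.
k=2:  x_2 = 24·24+23·5·5 = 1151,  y_2 = 24·5+5·24 = 240
k=3:  x_3 = 24·1151+23·5·240 = 55224,  y_3 = 24·240+5·1151 = 11515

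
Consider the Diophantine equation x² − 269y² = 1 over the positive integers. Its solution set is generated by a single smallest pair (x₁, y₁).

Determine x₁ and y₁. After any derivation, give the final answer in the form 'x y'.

13449 820

√269 → a₀=16, period (2,2,32); ℓ=3 odd so k=5
i=0: a=16 ⇒ p=16, q=1
i=1: a=2 ⇒ p=33, q=2
…
i=4: a=2 ⇒ p=5396, q=329
i=5: a=2 ⇒ p=13449, q=820
fundamental: x₁=13449, y₁=820  (since 180875601 − 269·672400 = 1)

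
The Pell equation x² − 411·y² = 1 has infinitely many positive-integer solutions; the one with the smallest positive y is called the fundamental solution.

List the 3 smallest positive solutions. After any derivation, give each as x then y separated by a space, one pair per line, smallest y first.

49730 2453
4946145799 243975380
491943661118810 24265791292347

√411 → a₀=20, period (3,1,1,1,19,1,1,1,3,40); ℓ=10 even so k=9
a_0=20:  p_0=20·1+0=20,  q_0=20·0+1=1
a_1=3:  p_1=3·20+1=61,  q_1=3·1+0=3
…
a_3=1:  p_3=1·81+61=142,  q_3=1·4+3=7
a_4=1:  p_4=1·142+81=223,  q_4=1·7+4=11
…
a_6=1:  p_6=1·4379+223=4602,  q_6=1·216+11=227
…
a_8=1:  p_8=1·8981+4602=13583,  q_8=1·443+227=670
a_9=3:  p_9=3·13583+8981=49730,  q_9=3·670+443=2453
(x₁, y₁) = (49730, 2453);  49730² − 411·2453² = 1 ✓
(49730+2453√411)^2 = 4946145799 + 243975380√411
(49730+2453√411)^3 = 491943661118810 + 24265791292347√411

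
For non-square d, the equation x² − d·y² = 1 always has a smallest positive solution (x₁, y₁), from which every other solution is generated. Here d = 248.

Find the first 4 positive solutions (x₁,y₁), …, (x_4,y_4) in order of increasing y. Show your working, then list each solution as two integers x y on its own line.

√248 → a₀=15, period (1,2,1,30); ℓ=4 even so k=3
a_0=15:  p_0=15·1+0=15,  q_0=15·0+1=1
…
a_2=2:  p_2=2·16+15=47,  q_2=2·1+1=3
a_3=1:  p_3=1·47+16=63,  q_3=1·3+1=4
fundamental: x₁=63, y₁=4  (since 3969 − 248·16 = 1)
n=2: (63,4)∘(63,4) = (63·63+248·4·4, 63·4+4·63) = (7937,504)
n=3: (7937,504)∘(63,4) = (63·7937+248·4·504, 63·504+4·7937) = (999999,63500)
n=4: (999999,63500)∘(63,4) = (63·999999+248·4·63500, 63·63500+4·999999) = (125991937,8000496)

63 4
7937 504
999999 63500
125991937 8000496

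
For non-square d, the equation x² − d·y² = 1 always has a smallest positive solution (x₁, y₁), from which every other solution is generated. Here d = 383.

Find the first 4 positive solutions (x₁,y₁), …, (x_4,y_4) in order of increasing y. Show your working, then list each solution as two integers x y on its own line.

[19; 1,1,3,19,3,1,1,38] for √383; ℓ=8 ⇒ convergent index 7
k=0  a_k=19  p_k/q_k = 19/1
k=1  a_k=1  p_k/q_k = 20/1
…
k=3  a_k=3  p_k/q_k = 137/7
k=4  a_k=19  p_k/q_k = 2642/135
k=5  a_k=3  p_k/q_k = 8063/412
k=6  a_k=1  p_k/q_k = 10705/547
k=7  a_k=1  p_k/q_k = 18768/959
→ (18768, 959).  Check: 18768²=352237824, 383·959²=352237823, difference 1.
n=2: (18768,959)∘(18768,959) = (18768·18768+383·959·959, 18768·959+959·18768) = (704475647,35997024)
n=3: (704475647,35997024)∘(18768,959) = (18768·704475647+383·959·35997024, 18768·35997024+959·704475647) = (26443197867024,1351184291905)
n=4: (26443197867024,1351184291905)∘(18768,959) = (18768·26443197867024+383·959·1351184291905, 18768·1351184291905+959·26443197867024) = (992571874432137217,50718053544949056)

18768 959
704475647 35997024
26443197867024 1351184291905
992571874432137217 50718053544949056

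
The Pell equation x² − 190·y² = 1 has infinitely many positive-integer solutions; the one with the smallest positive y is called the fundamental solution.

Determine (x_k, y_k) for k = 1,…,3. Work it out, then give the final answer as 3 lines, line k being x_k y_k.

52021 3774
5412368881 392654508
563113683064981 40852560317562

√190 = [13; 1,3,1,1,1,…,3,1,26, …], period ℓ=14 (even) → k=13
k=0  a_k=13  p_k/q_k = 13/1
k=1  a_k=1  p_k/q_k = 14/1
…
k=5  a_k=1  p_k/q_k = 193/14
…
k=12  a_k=3  p_k/q_k = 40787/2959
k=13  a_k=1  p_k/q_k = 52021/3774
→ (52021, 3774).  Check: 52021²=2706184441, 190·3774²=2706184440, difference 1.
(52021+3774√190)^2 = 5412368881 + 392654508√190
(52021+3774√190)^3 = 563113683064981 + 40852560317562√190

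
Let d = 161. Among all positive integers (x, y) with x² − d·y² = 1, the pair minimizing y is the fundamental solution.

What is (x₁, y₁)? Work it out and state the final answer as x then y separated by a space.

11775 928

√161 = [12; 1,2,4,1,2,1,4,2,1,24, …], period ℓ=10 (even) → k=9
k=0  a_k=12  p_k/q_k = 12/1
k=1  a_k=1  p_k/q_k = 13/1
…
k=3  a_k=4  p_k/q_k = 165/13
…
k=6  a_k=1  p_k/q_k = 774/61
k=7  a_k=4  p_k/q_k = 3667/289
k=8  a_k=2  p_k/q_k = 8108/639
k=9  a_k=1  p_k/q_k = 11775/928
fundamental: x₁=11775, y₁=928  (since 138650625 − 161·861184 = 1)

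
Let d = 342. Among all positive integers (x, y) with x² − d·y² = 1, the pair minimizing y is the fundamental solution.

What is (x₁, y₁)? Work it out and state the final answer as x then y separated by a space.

[18; 2,36] for √342; ℓ=2 ⇒ convergent index 1
i=0: a=18 ⇒ p=18, q=1
i=1: a=2 ⇒ p=37, q=2
fundamental: x₁=37, y₁=2  (since 1369 − 342·4 = 1)

37 2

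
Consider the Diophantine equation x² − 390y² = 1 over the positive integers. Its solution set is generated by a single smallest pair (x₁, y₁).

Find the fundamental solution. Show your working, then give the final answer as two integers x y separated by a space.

√390 → a₀=19, period (1,2,1,38); ℓ=4 even so k=3
step 0: (19, 1)  from 19·(1,0) + (0,1)
…
step 2: (59, 3)  from 2·(20,1) + (19,1)
step 3: (79, 4)  from 1·(59,3) + (20,1)
→ (79, 4).  Check: 79²=6241, 390·4²=6240, difference 1.

79 4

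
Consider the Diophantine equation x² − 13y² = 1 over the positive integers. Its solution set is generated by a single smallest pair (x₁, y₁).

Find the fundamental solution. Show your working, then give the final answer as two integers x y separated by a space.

649 180

[3; 1,1,1,1,6] for √13; ℓ=5 ⇒ convergent index 9
step 0: (3, 1)  from 3·(1,0) + (0,1)
step 1: (4, 1)  from 1·(3,1) + (1,0)
step 2: (7, 2)  from 1·(4,1) + (3,1)
step 3: (11, 3)  from 1·(7,2) + (4,1)
step 4: (18, 5)  from 1·(11,3) + (7,2)
…
step 6: (137, 38)  from 1·(119,33) + (18,5)
step 7: (256, 71)  from 1·(137,38) + (119,33)
step 8: (393, 109)  from 1·(256,71) + (137,38)
step 9: (649, 180)  from 1·(393,109) + (256,71)
fundamental: x₁=649, y₁=180  (since 421201 − 13·32400 = 1)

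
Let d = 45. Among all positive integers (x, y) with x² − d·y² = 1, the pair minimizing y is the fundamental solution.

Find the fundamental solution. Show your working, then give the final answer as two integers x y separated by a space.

[6; 1,2,2,2,1,12] for √45; ℓ=6 ⇒ convergent index 5
k=0  a_k=6  p_k/q_k = 6/1
k=1  a_k=1  p_k/q_k = 7/1
…
k=4  a_k=2  p_k/q_k = 114/17
k=5  a_k=1  p_k/q_k = 161/24
fundamental: x₁=161, y₁=24  (since 25921 − 45·576 = 1)

161 24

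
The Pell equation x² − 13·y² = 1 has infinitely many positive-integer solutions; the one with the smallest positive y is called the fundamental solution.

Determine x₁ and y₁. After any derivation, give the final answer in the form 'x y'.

649 180

d=13: √d = [3; 1,1,1,1,6] (ℓ=5, odd), read p_9/q_9
i=0: a=3 ⇒ p=3, q=1
…
i=4: a=1 ⇒ p=18, q=5
…
i=7: a=1 ⇒ p=256, q=71
i=8: a=1 ⇒ p=393, q=109
i=9: a=1 ⇒ p=649, q=180
fundamental: x₁=649, y₁=180  (since 421201 − 13·32400 = 1)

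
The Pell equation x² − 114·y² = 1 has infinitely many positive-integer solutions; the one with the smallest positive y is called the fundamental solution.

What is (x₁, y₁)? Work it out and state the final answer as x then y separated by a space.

√114 = [10; 1,2,10,2,1,20, …], period ℓ=6 (even) → k=5
a_0=10:  p_0=10·1+0=10,  q_0=10·0+1=1
a_1=1:  p_1=1·10+1=11,  q_1=1·1+0=1
a_2=2:  p_2=2·11+10=32,  q_2=2·1+1=3
a_3=10:  p_3=10·32+11=331,  q_3=10·3+1=31
a_4=2:  p_4=2·331+32=694,  q_4=2·31+3=65
a_5=1:  p_5=1·694+331=1025,  q_5=1·65+31=96
fundamental: x₁=1025, y₁=96  (since 1050625 − 114·9216 = 1)

1025 96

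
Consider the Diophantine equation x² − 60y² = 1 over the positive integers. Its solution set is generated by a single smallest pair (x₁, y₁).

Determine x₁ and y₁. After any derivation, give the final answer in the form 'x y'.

√60 = [7; 1,2,1,14, …], period ℓ=4 (even) → k=3
a_0=7:  p_0=7·1+0=7,  q_0=7·0+1=1
a_1=1:  p_1=1·7+1=8,  q_1=1·1+0=1
a_2=2:  p_2=2·8+7=23,  q_2=2·1+1=3
a_3=1:  p_3=1·23+8=31,  q_3=1·3+1=4
→ (31, 4).  Check: 31²=961, 60·4²=960, difference 1.

31 4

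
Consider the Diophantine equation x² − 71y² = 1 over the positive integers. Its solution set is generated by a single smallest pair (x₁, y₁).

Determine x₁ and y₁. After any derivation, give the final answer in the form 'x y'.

3480 413

√71 = [8; 2,2,1,7,1,2,2,16, …], period ℓ=8 (even) → k=7
a_0=8:  p_0=8·1+0=8,  q_0=8·0+1=1
a_1=2:  p_1=2·8+1=17,  q_1=2·1+0=2
…
a_5=1:  p_5=1·455+59=514,  q_5=1·54+7=61
a_6=2:  p_6=2·514+455=1483,  q_6=2·61+54=176
a_7=2:  p_7=2·1483+514=3480,  q_7=2·176+61=413
fundamental: x₁=3480, y₁=413  (since 12110400 − 71·170569 = 1)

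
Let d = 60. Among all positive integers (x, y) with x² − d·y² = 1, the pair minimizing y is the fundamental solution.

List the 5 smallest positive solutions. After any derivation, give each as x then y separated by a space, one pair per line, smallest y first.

d=60: √d = [7; 1,2,1,14] (ℓ=4, even), read p_3/q_3
step 0: (7, 1)  from 7·(1,0) + (0,1)
step 1: (8, 1)  from 1·(7,1) + (1,0)
step 2: (23, 3)  from 2·(8,1) + (7,1)
step 3: (31, 4)  from 1·(23,3) + (8,1)
fundamental: x₁=31, y₁=4  (since 961 − 60·16 = 1)
(31+4√60)^2 = 1921 + 248√60
(31+4√60)^3 = 119071 + 15372√60
(31+4√60)^4 = 7380481 + 952816√60
(31+4√60)^5 = 457470751 + 59059220√60

31 4
1921 248
119071 15372
7380481 952816
457470751 59059220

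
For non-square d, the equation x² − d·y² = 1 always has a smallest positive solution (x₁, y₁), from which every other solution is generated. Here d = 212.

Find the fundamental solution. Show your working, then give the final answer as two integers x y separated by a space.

66249 4550

√212 → a₀=14, period (1,1,3,1,1,…,1,1,28); ℓ=14 even so k=13
a_0=14:  p_0=14·1+0=14,  q_0=14·0+1=1
a_1=1:  p_1=1·14+1=15,  q_1=1·1+0=1
a_2=1:  p_2=1·15+14=29,  q_2=1·1+1=2
…
a_5=1:  p_5=1·131+102=233,  q_5=1·9+7=16
a_6=1:  p_6=1·233+131=364,  q_6=1·16+9=25
a_7=6:  p_7=6·364+233=2417,  q_7=6·25+16=166
a_8=1:  p_8=1·2417+364=2781,  q_8=1·166+25=191
a_9=1:  p_9=1·2781+2417=5198,  q_9=1·191+166=357
a_10=1:  p_10=1·5198+2781=7979,  q_10=1·357+191=548
a_11=3:  p_11=3·7979+5198=29135,  q_11=3·548+357=2001
a_12=1:  p_12=1·29135+7979=37114,  q_12=1·2001+548=2549
a_13=1:  p_13=1·37114+29135=66249,  q_13=1·2549+2001=4550
(x₁, y₁) = (66249, 4550);  66249² − 212·4550² = 1 ✓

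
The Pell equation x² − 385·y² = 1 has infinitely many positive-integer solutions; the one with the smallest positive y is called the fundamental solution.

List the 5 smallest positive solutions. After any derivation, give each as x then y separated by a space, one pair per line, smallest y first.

95831 4884
18367161121 936077208
3520286834677271 179410429834812
674705215289547953281 34386161802063660336
129315350969305052987065751 6590520543127714837483620

[19; 1,1,1,1,1,…,1,1,38] for √385; ℓ=16 ⇒ convergent index 15
a_0=19:  p_0=19·1+0=19,  q_0=19·0+1=1
a_1=1:  p_1=1·19+1=20,  q_1=1·1+0=1
…
a_4=1:  p_4=1·59+39=98,  q_4=1·3+2=5
…
a_7=1:  p_7=1·569+157=726,  q_7=1·29+8=37
…
a_10=3:  p_10=3·2747+2021=10262,  q_10=3·140+103=523
…
a_12=1:  p_12=1·13009+10262=23271,  q_12=1·663+523=1186
…
a_14=1:  p_14=1·36280+23271=59551,  q_14=1·1849+1186=3035
a_15=1:  p_15=1·59551+36280=95831,  q_15=1·3035+1849=4884
→ (95831, 4884).  Check: 95831²=9183580561, 385·4884²=9183580560, difference 1.
(95831+4884√385)^2 = 18367161121 + 936077208√385
(95831+4884√385)^3 = 3520286834677271 + 179410429834812√385
(95831+4884√385)^4 = 674705215289547953281 + 34386161802063660336√385
(95831+4884√385)^5 = 129315350969305052987065751 + 6590520543127714837483620√385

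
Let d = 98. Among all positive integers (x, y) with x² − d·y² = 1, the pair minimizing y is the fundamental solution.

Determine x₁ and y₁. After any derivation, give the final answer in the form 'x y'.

99 10

√98 = [9; 1,8,1,18, …], period ℓ=4 (even) → k=3
a_0=9:  p_0=9·1+0=9,  q_0=9·0+1=1
a_1=1:  p_1=1·9+1=10,  q_1=1·1+0=1
a_2=8:  p_2=8·10+9=89,  q_2=8·1+1=9
a_3=1:  p_3=1·89+10=99,  q_3=1·9+1=10
(x₁, y₁) = (99, 10);  99² − 98·10² = 1 ✓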